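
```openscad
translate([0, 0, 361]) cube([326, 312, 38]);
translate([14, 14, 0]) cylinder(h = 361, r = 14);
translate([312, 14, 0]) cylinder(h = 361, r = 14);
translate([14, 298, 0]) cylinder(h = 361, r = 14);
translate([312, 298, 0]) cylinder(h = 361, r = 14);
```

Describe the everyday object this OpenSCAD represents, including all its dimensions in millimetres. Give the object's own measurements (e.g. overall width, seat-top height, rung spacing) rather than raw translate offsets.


A simple wooden stool: a rectangular seat 326 mm (x) by 312 mm (y), 38 mm thick, top face at z = 399 mm, on four round legs, each 28 mm in diameter. The legs rest on z = 0, each leg's axis is inset half a diameter from the nearest pair of seat edges (so the leg's bounding box is flush with the corner).


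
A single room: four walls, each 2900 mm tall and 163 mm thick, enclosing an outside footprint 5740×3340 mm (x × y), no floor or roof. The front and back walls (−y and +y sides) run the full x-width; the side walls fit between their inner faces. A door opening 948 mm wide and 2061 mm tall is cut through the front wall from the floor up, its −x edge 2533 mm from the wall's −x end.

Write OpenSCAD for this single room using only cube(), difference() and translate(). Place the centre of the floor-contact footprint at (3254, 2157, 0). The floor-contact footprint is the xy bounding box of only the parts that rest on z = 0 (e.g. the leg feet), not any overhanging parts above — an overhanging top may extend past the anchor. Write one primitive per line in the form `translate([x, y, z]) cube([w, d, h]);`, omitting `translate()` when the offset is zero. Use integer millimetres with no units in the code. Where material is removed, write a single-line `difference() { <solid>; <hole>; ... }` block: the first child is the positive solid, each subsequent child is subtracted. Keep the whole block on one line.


difference() { translate([384, 487, 0]) cube([5740, 163, 2900]); translate([2917, 487, 0]) cube([948, 163, 2061]); }
translate([384, 3664, 0]) cube([5740, 163, 2900]);
translate([384, 650, 0]) cube([163, 3014, 2900]);
translate([5961, 650, 0]) cube([163, 3014, 2900]);


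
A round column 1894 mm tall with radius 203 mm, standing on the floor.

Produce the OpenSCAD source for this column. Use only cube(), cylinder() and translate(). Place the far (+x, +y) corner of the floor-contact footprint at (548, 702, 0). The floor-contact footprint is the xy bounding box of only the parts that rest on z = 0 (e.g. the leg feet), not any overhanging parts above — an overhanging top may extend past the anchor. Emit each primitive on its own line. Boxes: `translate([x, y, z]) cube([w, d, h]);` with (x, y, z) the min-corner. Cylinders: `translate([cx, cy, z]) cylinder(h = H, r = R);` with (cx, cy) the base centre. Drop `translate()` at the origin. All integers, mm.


translate([345, 499, 0]) cylinder(h = 1894, r = 203);


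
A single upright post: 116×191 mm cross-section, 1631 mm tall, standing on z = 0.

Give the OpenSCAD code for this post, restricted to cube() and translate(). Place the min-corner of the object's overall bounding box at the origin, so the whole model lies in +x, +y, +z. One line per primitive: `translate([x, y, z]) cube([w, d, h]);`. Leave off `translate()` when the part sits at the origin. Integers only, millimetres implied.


cube([116, 191, 1631]);


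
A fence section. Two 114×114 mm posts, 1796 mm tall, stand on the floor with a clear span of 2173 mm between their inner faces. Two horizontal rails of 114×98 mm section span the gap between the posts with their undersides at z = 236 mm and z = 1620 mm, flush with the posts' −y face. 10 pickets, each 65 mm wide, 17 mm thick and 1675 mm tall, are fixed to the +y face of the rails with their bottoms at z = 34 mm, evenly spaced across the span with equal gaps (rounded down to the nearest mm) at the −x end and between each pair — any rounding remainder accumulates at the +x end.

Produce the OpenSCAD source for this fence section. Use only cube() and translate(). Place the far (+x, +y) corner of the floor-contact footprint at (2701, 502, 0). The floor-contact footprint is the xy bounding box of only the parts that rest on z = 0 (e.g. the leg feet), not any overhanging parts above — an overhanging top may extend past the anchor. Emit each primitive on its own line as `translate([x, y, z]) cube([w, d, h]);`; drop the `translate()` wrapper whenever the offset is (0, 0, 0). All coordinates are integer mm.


translate([300, 388, 0]) cube([114, 114, 1796]);
translate([2587, 388, 0]) cube([114, 114, 1796]);
translate([414, 388, 236]) cube([2173, 114, 98]);
translate([414, 388, 1620]) cube([2173, 114, 98]);
translate([552, 502, 34]) cube([65, 17, 1675]);
translate([755, 502, 34]) cube([65, 17, 1675]);
translate([958, 502, 34]) cube([65, 17, 1675]);
translate([1161, 502, 34]) cube([65, 17, 1675]);
translate([1364, 502, 34]) cube([65, 17, 1675]);
translate([1567, 502, 34]) cube([65, 17, 1675]);
translate([1770, 502, 34]) cube([65, 17, 1675]);
translate([1973, 502, 34]) cube([65, 17, 1675]);
translate([2176, 502, 34]) cube([65, 17, 1675]);
translate([2379, 502, 34]) cube([65, 17, 1675]);


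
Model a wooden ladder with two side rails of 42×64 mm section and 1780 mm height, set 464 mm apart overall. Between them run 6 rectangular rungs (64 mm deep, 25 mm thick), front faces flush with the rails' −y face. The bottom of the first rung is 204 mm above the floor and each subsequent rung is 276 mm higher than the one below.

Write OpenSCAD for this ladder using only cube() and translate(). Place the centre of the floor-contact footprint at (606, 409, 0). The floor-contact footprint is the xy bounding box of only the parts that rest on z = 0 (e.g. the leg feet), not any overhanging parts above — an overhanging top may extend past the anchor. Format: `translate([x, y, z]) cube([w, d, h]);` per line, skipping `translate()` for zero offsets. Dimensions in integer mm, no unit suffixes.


translate([374, 377, 0]) cube([42, 64, 1780]);
translate([796, 377, 0]) cube([42, 64, 1780]);
translate([416, 377, 204]) cube([380, 64, 25]);
translate([416, 377, 480]) cube([380, 64, 25]);
translate([416, 377, 756]) cube([380, 64, 25]);
translate([416, 377, 1032]) cube([380, 64, 25]);
translate([416, 377, 1308]) cube([380, 64, 25]);
translate([416, 377, 1584]) cube([380, 64, 25]);


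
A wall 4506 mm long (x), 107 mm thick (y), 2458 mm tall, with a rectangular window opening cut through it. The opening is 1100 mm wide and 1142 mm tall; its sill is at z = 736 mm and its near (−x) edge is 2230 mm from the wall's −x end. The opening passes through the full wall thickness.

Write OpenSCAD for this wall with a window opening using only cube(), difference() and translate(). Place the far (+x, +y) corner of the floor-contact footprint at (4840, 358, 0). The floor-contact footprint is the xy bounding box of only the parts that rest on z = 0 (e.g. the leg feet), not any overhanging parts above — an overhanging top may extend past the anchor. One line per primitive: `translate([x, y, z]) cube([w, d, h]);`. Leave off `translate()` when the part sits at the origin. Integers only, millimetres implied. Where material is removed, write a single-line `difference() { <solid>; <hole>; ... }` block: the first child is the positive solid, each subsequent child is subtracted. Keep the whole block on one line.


difference() { translate([334, 251, 0]) cube([4506, 107, 2458]); translate([2564, 251, 736]) cube([1100, 107, 1142]); }


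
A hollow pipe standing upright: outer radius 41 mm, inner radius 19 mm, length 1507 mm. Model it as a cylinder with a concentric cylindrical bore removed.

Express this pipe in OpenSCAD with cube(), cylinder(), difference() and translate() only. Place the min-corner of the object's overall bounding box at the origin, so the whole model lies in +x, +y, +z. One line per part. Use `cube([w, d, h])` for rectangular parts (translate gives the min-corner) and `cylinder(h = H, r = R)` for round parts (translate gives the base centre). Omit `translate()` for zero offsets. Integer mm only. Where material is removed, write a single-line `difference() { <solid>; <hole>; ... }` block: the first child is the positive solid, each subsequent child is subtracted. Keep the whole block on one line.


difference() { translate([41, 41, 0]) cylinder(h = 1507, r = 41); translate([41, 41, 0]) cylinder(h = 1507, r = 19); }


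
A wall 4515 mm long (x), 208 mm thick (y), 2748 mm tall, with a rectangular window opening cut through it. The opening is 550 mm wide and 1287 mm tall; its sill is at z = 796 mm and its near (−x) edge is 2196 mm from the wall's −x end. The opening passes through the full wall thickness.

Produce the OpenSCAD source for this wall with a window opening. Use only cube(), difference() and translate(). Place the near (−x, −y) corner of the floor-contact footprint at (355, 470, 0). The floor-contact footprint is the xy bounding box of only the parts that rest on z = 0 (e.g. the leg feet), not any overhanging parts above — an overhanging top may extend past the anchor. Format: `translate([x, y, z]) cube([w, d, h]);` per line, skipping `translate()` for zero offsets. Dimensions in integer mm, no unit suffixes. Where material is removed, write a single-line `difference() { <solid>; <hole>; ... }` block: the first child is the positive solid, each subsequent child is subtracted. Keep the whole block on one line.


difference() { translate([355, 470, 0]) cube([4515, 208, 2748]); translate([2551, 470, 796]) cube([550, 208, 1287]); }


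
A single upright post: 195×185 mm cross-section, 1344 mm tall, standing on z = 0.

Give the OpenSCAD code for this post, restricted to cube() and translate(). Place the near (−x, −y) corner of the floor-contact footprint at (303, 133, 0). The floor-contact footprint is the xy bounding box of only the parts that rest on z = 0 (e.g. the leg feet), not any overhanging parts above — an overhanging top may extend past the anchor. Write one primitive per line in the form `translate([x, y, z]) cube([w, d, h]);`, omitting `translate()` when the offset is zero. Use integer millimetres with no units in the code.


translate([303, 133, 0]) cube([195, 185, 1344]);


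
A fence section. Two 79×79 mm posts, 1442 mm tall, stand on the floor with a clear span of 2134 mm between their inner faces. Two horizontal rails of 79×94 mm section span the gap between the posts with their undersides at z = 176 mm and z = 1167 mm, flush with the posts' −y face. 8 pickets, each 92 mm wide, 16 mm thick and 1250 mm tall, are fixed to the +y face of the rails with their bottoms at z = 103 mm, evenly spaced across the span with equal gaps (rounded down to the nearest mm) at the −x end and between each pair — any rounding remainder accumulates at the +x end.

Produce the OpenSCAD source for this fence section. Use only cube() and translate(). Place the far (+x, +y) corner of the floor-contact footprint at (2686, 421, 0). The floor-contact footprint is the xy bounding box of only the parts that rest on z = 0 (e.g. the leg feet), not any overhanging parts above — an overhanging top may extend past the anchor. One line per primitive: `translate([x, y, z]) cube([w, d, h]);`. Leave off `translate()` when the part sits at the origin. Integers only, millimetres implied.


translate([394, 342, 0]) cube([79, 79, 1442]);
translate([2607, 342, 0]) cube([79, 79, 1442]);
translate([473, 342, 176]) cube([2134, 79, 94]);
translate([473, 342, 1167]) cube([2134, 79, 94]);
translate([628, 421, 103]) cube([92, 16, 1250]);
translate([875, 421, 103]) cube([92, 16, 1250]);
translate([1122, 421, 103]) cube([92, 16, 1250]);
translate([1369, 421, 103]) cube([92, 16, 1250]);
translate([1616, 421, 103]) cube([92, 16, 1250]);
translate([1863, 421, 103]) cube([92, 16, 1250]);
translate([2110, 421, 103]) cube([92, 16, 1250]);
translate([2357, 421, 103]) cube([92, 16, 1250]);


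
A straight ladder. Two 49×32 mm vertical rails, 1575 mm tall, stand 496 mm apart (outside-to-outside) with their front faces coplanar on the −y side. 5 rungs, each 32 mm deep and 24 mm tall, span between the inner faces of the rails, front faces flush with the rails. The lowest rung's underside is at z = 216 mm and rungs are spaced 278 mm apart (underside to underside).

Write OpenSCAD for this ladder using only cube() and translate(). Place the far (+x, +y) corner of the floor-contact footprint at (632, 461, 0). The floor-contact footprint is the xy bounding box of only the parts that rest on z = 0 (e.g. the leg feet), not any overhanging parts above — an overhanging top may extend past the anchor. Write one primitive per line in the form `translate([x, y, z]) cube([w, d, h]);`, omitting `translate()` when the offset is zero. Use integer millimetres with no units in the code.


translate([136, 429, 0]) cube([49, 32, 1575]);
translate([583, 429, 0]) cube([49, 32, 1575]);
translate([185, 429, 216]) cube([398, 32, 24]);
translate([185, 429, 494]) cube([398, 32, 24]);
translate([185, 429, 772]) cube([398, 32, 24]);
translate([185, 429, 1050]) cube([398, 32, 24]);
translate([185, 429, 1328]) cube([398, 32, 24]);


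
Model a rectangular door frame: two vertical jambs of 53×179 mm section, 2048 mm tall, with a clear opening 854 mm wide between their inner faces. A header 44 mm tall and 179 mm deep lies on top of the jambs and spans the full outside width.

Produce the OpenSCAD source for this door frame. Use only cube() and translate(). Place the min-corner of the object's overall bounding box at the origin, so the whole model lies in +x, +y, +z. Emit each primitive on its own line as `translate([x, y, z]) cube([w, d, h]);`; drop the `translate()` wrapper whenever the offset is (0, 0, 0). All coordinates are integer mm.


cube([53, 179, 2048]);
translate([907, 0, 0]) cube([53, 179, 2048]);
translate([0, 0, 2048]) cube([960, 179, 44]);


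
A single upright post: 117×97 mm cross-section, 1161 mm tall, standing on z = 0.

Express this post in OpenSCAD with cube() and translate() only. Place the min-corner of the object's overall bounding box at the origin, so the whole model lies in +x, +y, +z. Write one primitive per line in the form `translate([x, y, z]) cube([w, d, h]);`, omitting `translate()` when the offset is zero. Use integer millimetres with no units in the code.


cube([117, 97, 1161]);


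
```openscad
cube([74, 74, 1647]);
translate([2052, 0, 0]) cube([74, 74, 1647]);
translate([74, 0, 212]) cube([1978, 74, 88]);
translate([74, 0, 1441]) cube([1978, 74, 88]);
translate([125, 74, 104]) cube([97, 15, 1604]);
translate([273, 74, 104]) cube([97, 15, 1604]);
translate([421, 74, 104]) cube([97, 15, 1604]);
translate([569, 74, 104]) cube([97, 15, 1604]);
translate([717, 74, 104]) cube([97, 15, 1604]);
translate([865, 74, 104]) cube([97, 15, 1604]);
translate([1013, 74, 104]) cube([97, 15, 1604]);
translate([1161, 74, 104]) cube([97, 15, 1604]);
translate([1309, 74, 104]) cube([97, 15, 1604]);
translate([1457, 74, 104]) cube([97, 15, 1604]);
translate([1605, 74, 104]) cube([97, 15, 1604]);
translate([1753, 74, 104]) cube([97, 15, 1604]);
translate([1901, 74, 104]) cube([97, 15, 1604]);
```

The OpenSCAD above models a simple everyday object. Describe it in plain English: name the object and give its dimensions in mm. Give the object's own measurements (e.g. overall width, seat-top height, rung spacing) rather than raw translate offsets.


A fence section. Two 74×74 mm posts, 1647 mm tall, stand on the floor with a clear span of 1978 mm between their inner faces. Two horizontal rails of 74×88 mm section span the gap between the posts with their undersides at z = 212 mm and z = 1441 mm, flush with the posts' −y face. 13 pickets, each 97 mm wide, 15 mm thick and 1604 mm tall, are fixed to the +y face of the rails with their bottoms at z = 104 mm, spaced across the span with a 51 mm gap after the −x post and between neighbouring pickets, with 54 mm left before the +x post.


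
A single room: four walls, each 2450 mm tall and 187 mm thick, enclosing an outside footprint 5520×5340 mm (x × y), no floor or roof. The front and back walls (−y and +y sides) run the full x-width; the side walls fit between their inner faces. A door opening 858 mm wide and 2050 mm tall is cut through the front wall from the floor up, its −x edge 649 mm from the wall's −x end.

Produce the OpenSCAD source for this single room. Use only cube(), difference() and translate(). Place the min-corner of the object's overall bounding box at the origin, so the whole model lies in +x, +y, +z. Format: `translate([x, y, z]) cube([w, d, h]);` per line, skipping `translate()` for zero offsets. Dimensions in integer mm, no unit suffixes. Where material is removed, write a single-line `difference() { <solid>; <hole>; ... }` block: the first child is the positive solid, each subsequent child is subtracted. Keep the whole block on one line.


difference() { cube([5520, 187, 2450]); translate([649, 0, 0]) cube([858, 187, 2050]); }
translate([0, 5153, 0]) cube([5520, 187, 2450]);
translate([0, 187, 0]) cube([187, 4966, 2450]);
translate([5333, 187, 0]) cube([187, 4966, 2450]);


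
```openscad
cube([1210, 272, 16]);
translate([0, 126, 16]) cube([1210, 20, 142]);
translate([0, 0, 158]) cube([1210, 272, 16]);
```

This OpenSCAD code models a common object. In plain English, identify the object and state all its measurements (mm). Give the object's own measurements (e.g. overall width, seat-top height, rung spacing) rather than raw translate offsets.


An I-beam lying along x, 1210 mm long. Overall section height 174 mm. Two flanges 272 mm wide (y) and 16 mm thick, one on the floor and one at the top; a web 20 mm thick runs between them, centred on the flange width.


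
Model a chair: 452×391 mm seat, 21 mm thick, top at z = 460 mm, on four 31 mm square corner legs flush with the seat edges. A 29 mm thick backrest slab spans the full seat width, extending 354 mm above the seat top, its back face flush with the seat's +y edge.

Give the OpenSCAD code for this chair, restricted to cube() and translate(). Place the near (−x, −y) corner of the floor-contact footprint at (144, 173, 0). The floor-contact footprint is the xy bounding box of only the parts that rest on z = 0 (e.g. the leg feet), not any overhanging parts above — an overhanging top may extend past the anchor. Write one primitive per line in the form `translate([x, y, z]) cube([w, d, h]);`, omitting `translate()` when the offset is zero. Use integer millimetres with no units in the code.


// leg_h = 460 - 21 = 439
translate([144, 173, 439]) cube([452, 391, 21]);
translate([144, 173, 0]) cube([31, 31, 439]);
translate([565, 173, 0]) cube([31, 31, 439]);
translate([144, 533, 0]) cube([31, 31, 439]);
translate([565, 533, 0]) cube([31, 31, 439]);
translate([144, 535, 460]) cube([452, 29, 354]);


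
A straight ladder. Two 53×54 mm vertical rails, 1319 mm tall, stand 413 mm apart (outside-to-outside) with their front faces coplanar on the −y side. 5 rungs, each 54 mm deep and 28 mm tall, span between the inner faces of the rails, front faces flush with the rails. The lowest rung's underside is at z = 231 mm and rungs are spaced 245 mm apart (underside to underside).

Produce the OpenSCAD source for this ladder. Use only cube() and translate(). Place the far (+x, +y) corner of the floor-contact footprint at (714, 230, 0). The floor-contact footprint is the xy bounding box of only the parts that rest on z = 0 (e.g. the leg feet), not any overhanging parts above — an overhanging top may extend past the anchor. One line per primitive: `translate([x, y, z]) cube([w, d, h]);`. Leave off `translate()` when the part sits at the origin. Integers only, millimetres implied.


translate([301, 176, 0]) cube([53, 54, 1319]);
translate([661, 176, 0]) cube([53, 54, 1319]);
translate([354, 176, 231]) cube([307, 54, 28]);
translate([354, 176, 476]) cube([307, 54, 28]);
translate([354, 176, 721]) cube([307, 54, 28]);
translate([354, 176, 966]) cube([307, 54, 28]);
translate([354, 176, 1211]) cube([307, 54, 28]);


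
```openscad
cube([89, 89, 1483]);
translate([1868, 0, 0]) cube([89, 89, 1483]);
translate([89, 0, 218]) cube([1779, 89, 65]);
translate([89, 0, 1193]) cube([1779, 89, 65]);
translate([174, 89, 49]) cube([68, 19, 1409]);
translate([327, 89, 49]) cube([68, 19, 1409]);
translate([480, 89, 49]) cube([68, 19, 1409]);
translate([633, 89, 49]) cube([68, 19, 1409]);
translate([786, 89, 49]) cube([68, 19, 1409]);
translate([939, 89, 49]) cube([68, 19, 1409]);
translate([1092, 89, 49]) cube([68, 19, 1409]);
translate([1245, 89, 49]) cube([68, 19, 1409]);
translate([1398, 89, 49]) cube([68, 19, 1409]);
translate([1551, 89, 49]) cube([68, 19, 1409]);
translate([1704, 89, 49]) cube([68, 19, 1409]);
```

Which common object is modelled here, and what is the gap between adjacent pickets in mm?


A fence section. The picket gap is 85 mm.

Two posts, two rails, 11 pickets — a fence section. Span 1779 mm holds 11 pickets of 68 mm with 12 equal gaps: ⌊(1779 − 11·68) / 12⌋ = 85 mm.


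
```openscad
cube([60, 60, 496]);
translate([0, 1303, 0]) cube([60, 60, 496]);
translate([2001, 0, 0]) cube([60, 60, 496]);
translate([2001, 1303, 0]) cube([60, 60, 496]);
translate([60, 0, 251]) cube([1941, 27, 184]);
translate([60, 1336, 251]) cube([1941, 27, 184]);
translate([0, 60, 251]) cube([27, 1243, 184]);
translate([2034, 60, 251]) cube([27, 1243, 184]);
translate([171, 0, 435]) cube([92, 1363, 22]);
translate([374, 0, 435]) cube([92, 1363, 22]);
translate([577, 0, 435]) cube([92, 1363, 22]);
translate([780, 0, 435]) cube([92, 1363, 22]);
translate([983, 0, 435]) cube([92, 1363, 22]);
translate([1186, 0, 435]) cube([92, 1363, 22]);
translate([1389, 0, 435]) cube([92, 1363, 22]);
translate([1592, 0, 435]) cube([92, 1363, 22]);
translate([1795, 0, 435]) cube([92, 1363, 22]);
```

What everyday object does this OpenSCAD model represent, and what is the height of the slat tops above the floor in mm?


A bed frame. The slat-top height is 457 mm.

Four posts, four rails, and a row of slats — a bed frame. Slats sit on the rails at z = 251 + 184 = 435; with slat thickness 22, the top is 457 mm.


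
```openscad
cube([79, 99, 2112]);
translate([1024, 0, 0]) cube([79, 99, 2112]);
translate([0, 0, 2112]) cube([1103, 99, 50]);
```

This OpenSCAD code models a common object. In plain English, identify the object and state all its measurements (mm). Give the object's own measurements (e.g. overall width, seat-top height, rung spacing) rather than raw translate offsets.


A door frame. The clear opening is 945 mm wide and 2112 mm high. Two 79 mm wide jambs, 99 mm deep, stand either side of the opening from the floor to the top of the opening. A 50 mm thick head sits across the top of both jambs, spanning the full outside width of the frame.


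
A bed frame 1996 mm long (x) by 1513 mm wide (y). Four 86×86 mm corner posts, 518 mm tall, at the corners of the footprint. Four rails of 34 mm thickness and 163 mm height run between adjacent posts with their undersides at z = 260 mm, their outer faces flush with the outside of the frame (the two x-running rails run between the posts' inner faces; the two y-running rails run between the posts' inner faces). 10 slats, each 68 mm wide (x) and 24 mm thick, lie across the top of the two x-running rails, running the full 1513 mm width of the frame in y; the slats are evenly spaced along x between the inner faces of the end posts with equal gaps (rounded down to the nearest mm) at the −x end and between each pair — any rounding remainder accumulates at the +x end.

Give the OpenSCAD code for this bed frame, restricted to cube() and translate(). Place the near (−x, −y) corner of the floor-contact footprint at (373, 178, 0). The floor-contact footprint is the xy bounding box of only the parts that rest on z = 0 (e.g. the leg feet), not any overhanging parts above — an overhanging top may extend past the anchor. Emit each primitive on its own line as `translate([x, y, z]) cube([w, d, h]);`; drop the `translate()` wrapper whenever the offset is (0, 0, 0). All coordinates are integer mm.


translate([373, 178, 0]) cube([86, 86, 518]);
translate([373, 1605, 0]) cube([86, 86, 518]);
translate([2283, 178, 0]) cube([86, 86, 518]);
translate([2283, 1605, 0]) cube([86, 86, 518]);
translate([459, 178, 260]) cube([1824, 34, 163]);
translate([459, 1657, 260]) cube([1824, 34, 163]);
translate([373, 264, 260]) cube([34, 1341, 163]);
translate([2335, 264, 260]) cube([34, 1341, 163]);
translate([563, 178, 423]) cube([68, 1513, 24]);
translate([735, 178, 423]) cube([68, 1513, 24]);
translate([907, 178, 423]) cube([68, 1513, 24]);
translate([1079, 178, 423]) cube([68, 1513, 24]);
translate([1251, 178, 423]) cube([68, 1513, 24]);
translate([1423, 178, 423]) cube([68, 1513, 24]);
translate([1595, 178, 423]) cube([68, 1513, 24]);
translate([1767, 178, 423]) cube([68, 1513, 24]);
translate([1939, 178, 423]) cube([68, 1513, 24]);
translate([2111, 178, 423]) cube([68, 1513, 24]);


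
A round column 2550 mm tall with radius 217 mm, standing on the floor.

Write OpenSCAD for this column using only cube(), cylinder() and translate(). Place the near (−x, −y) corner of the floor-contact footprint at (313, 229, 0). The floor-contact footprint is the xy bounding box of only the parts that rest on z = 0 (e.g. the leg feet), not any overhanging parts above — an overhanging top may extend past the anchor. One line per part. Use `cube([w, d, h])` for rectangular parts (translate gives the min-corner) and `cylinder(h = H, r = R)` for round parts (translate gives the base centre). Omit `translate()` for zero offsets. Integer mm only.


translate([530, 446, 0]) cylinder(h = 2550, r = 217);


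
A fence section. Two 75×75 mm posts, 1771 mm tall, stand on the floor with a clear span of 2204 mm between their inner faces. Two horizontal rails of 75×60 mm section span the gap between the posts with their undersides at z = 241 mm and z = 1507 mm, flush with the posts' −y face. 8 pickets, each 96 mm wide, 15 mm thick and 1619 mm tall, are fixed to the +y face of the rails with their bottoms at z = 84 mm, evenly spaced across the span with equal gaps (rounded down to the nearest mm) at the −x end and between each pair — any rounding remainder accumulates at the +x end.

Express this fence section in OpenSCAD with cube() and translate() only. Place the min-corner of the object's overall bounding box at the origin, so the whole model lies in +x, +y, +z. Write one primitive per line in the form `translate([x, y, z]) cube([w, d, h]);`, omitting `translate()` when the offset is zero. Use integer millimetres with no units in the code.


cube([75, 75, 1771]);
translate([2279, 0, 0]) cube([75, 75, 1771]);
translate([75, 0, 241]) cube([2204, 75, 60]);
translate([75, 0, 1507]) cube([2204, 75, 60]);
translate([234, 75, 84]) cube([96, 15, 1619]);
translate([489, 75, 84]) cube([96, 15, 1619]);
translate([744, 75, 84]) cube([96, 15, 1619]);
translate([999, 75, 84]) cube([96, 15, 1619]);
translate([1254, 75, 84]) cube([96, 15, 1619]);
translate([1509, 75, 84]) cube([96, 15, 1619]);
translate([1764, 75, 84]) cube([96, 15, 1619]);
translate([2019, 75, 84]) cube([96, 15, 1619]);


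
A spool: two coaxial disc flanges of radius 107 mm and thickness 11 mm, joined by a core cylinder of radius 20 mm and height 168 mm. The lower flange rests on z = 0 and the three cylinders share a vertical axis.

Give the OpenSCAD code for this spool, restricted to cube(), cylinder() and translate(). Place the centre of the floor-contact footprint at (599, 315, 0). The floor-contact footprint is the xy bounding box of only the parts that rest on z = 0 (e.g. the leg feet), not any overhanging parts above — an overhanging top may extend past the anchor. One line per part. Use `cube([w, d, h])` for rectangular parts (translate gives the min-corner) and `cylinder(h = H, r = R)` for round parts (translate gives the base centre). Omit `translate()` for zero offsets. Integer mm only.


translate([599, 315, 0]) cylinder(h = 11, r = 107);
translate([599, 315, 11]) cylinder(h = 168, r = 20);
translate([599, 315, 179]) cylinder(h = 11, r = 107);


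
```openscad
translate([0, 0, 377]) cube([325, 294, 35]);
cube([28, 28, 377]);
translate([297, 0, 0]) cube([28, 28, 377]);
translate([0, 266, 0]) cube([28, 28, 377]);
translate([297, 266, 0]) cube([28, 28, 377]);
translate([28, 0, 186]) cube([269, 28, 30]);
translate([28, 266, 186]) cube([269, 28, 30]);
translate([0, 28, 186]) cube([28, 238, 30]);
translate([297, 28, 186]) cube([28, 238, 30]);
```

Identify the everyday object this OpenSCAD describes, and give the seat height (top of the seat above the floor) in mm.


A stool. The seat height is 412 mm.

A 325×294×35 slab at z = 377 on four corner posts — a stool. The seat top is 377 + 35 = 412 mm.


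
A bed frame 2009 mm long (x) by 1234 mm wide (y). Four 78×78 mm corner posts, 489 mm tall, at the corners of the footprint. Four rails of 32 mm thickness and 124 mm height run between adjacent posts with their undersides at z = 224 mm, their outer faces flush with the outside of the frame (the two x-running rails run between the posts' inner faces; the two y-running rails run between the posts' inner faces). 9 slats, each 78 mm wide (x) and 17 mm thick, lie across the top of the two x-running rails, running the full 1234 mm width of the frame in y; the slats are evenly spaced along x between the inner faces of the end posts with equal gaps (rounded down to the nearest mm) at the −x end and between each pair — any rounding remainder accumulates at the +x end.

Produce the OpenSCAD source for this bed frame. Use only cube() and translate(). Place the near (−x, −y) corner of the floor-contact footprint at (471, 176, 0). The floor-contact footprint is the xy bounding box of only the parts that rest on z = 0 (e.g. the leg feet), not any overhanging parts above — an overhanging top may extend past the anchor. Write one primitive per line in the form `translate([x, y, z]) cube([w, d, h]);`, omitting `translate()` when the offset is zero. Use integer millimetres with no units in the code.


// slat z = rail_z + rail_h = 224 + 124 = 348
// slat gap = ⌊(1853 − 9·78) / 10⌋ = 115
translate([471, 176, 0]) cube([78, 78, 489]);
translate([471, 1332, 0]) cube([78, 78, 489]);
translate([2402, 176, 0]) cube([78, 78, 489]);
translate([2402, 1332, 0]) cube([78, 78, 489]);
translate([549, 176, 224]) cube([1853, 32, 124]);
translate([549, 1378, 224]) cube([1853, 32, 124]);
translate([471, 254, 224]) cube([32, 1078, 124]);
translate([2448, 254, 224]) cube([32, 1078, 124]);
translate([664, 176, 348]) cube([78, 1234, 17]);
translate([857, 176, 348]) cube([78, 1234, 17]);
translate([1050, 176, 348]) cube([78, 1234, 17]);
translate([1243, 176, 348]) cube([78, 1234, 17]);
translate([1436, 176, 348]) cube([78, 1234, 17]);
translate([1629, 176, 348]) cube([78, 1234, 17]);
translate([1822, 176, 348]) cube([78, 1234, 17]);
translate([2015, 176, 348]) cube([78, 1234, 17]);
translate([2208, 176, 348]) cube([78, 1234, 17]);


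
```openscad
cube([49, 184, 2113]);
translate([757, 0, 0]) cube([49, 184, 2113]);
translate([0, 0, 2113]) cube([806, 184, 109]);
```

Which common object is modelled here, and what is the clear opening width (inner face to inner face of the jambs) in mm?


A door frame. The clear opening width is 708 mm.

Two 2113 mm tall posts with a header on top — a door frame. The left jamb is 49 mm wide at x = 0; the right jamb starts at x = 757. The clear opening is 757 − 49 = 708 mm.


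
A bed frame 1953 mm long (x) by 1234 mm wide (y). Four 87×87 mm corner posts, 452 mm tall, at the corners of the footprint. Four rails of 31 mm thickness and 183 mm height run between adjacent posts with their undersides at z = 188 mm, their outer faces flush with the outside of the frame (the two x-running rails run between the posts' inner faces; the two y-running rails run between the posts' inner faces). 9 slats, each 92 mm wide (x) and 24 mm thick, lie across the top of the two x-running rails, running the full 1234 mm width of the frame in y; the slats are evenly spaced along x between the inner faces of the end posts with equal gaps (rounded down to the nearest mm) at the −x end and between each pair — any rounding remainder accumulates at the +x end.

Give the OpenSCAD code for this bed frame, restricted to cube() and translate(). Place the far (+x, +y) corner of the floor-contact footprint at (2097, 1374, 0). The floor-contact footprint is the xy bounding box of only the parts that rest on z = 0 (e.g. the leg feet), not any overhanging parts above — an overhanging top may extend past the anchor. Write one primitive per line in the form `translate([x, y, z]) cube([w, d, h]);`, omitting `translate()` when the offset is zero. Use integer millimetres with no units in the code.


translate([144, 140, 0]) cube([87, 87, 452]);
translate([144, 1287, 0]) cube([87, 87, 452]);
translate([2010, 140, 0]) cube([87, 87, 452]);
translate([2010, 1287, 0]) cube([87, 87, 452]);
translate([231, 140, 188]) cube([1779, 31, 183]);
translate([231, 1343, 188]) cube([1779, 31, 183]);
translate([144, 227, 188]) cube([31, 1060, 183]);
translate([2066, 227, 188]) cube([31, 1060, 183]);
translate([326, 140, 371]) cube([92, 1234, 24]);
translate([513, 140, 371]) cube([92, 1234, 24]);
translate([700, 140, 371]) cube([92, 1234, 24]);
translate([887, 140, 371]) cube([92, 1234, 24]);
translate([1074, 140, 371]) cube([92, 1234, 24]);
translate([1261, 140, 371]) cube([92, 1234, 24]);
translate([1448, 140, 371]) cube([92, 1234, 24]);
translate([1635, 140, 371]) cube([92, 1234, 24]);
translate([1822, 140, 371]) cube([92, 1234, 24]);


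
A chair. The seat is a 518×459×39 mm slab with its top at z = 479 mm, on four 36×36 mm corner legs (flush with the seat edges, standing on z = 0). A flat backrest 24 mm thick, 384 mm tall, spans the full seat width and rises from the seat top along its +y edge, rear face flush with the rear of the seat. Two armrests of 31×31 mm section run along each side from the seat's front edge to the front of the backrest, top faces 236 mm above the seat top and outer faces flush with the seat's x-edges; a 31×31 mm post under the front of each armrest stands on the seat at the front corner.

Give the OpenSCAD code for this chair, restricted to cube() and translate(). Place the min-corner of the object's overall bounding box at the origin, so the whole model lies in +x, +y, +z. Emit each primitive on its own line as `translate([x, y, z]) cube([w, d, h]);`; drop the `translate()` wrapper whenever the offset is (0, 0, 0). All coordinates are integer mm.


translate([0, 0, 440]) cube([518, 459, 39]);
cube([36, 36, 440]);
translate([482, 0, 0]) cube([36, 36, 440]);
translate([0, 423, 0]) cube([36, 36, 440]);
translate([482, 423, 0]) cube([36, 36, 440]);
translate([0, 435, 479]) cube([518, 24, 384]);
translate([0, 0, 684]) cube([31, 435, 31]);
translate([487, 0, 684]) cube([31, 435, 31]);
translate([0, 0, 479]) cube([31, 31, 205]);
translate([487, 0, 479]) cube([31, 31, 205]);


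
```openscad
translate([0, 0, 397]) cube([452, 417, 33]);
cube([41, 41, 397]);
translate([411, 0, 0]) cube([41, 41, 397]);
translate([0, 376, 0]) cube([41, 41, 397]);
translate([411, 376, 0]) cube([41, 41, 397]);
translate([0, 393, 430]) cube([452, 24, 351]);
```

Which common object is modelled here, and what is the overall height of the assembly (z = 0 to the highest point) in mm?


A chair. The overall height is 781 mm.

A slab on four corner posts with a tall panel at the back — a chair. The seat slab sits at z = 397 with thickness 33, and the 351 mm backrest starts at the seat top, so the overall height is 397 + 33 + 351 = 781 mm.


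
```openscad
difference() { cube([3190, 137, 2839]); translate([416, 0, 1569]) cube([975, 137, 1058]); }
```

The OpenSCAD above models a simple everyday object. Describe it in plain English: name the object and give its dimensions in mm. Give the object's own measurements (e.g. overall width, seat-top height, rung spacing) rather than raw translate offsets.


A wall 3190 mm long (x), 137 mm thick (y), 2839 mm tall, with a rectangular window opening cut through it. The opening is 975 mm wide and 1058 mm tall; its sill is at z = 1569 mm and its near (−x) edge is 416 mm from the wall's −x end. The opening passes through the full wall thickness.


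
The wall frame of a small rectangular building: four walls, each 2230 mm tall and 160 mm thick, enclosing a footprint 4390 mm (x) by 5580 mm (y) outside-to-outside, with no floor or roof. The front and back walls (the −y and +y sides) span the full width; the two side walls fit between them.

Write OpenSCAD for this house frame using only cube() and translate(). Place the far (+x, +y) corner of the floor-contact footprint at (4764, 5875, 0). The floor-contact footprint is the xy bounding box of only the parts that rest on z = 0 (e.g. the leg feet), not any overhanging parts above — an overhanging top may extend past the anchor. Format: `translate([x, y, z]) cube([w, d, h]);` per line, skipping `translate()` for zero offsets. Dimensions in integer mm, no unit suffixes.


translate([374, 295, 0]) cube([4390, 160, 2230]);
translate([374, 5715, 0]) cube([4390, 160, 2230]);
translate([374, 455, 0]) cube([160, 5260, 2230]);
translate([4604, 455, 0]) cube([160, 5260, 2230]);


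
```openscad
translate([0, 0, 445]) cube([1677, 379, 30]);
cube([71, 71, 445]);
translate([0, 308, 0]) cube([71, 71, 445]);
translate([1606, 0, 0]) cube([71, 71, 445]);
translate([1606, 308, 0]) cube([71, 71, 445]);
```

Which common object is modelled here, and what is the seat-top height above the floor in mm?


A bench. The seat-top height is 475 mm.

A long slab on four corner posts — a bench. The slab sits at z = 445 with thickness 30, so the top is 445 + 30 = 475 mm.


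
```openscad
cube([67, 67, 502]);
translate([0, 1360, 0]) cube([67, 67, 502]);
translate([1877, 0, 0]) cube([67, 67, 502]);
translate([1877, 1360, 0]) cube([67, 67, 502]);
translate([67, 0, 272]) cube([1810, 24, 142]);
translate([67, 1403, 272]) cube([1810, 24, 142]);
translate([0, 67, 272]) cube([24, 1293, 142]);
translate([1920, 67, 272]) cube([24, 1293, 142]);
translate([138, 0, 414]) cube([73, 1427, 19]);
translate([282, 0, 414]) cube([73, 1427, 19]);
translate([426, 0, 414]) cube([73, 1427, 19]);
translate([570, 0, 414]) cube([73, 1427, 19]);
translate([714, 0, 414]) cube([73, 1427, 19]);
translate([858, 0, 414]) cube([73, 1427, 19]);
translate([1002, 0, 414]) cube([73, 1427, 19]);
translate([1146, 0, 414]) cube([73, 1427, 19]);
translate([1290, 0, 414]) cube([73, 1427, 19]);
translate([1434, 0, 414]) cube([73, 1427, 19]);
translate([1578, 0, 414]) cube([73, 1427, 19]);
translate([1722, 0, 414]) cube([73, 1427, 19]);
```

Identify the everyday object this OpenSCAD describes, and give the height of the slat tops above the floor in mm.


A bed frame. The slat-top height is 433 mm.

Four posts, four rails, and a row of slats — a bed frame. Slats sit on the rails at z = 272 + 142 = 414; with slat thickness 19, the top is 433 mm.


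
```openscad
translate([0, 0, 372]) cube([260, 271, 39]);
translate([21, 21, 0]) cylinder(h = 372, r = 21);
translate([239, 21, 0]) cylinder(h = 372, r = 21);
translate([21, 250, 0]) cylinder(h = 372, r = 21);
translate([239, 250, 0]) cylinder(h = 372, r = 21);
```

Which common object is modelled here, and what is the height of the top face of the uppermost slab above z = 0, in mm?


A stool. The seat height is 411 mm.

A 260×271×39 slab at z = 372 on four corner cylinders — a stool. The seat top is 372 + 39 = 411 mm.


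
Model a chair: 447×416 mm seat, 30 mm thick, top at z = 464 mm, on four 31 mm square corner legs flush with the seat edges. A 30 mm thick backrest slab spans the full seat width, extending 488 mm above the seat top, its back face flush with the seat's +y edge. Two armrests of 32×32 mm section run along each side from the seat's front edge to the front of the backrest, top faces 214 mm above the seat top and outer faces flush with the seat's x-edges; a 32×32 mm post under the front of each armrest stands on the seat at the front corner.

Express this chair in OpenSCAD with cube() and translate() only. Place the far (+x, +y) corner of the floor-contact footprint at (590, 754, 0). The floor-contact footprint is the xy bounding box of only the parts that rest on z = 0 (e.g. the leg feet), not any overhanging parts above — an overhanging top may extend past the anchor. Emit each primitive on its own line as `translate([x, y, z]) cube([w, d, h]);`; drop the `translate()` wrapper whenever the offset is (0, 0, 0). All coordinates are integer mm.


translate([143, 338, 434]) cube([447, 416, 30]);
translate([143, 338, 0]) cube([31, 31, 434]);
translate([559, 338, 0]) cube([31, 31, 434]);
translate([143, 723, 0]) cube([31, 31, 434]);
translate([559, 723, 0]) cube([31, 31, 434]);
translate([143, 724, 464]) cube([447, 30, 488]);
translate([143, 338, 646]) cube([32, 386, 32]);
translate([558, 338, 646]) cube([32, 386, 32]);
translate([143, 338, 464]) cube([32, 32, 182]);
translate([558, 338, 464]) cube([32, 32, 182]);
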